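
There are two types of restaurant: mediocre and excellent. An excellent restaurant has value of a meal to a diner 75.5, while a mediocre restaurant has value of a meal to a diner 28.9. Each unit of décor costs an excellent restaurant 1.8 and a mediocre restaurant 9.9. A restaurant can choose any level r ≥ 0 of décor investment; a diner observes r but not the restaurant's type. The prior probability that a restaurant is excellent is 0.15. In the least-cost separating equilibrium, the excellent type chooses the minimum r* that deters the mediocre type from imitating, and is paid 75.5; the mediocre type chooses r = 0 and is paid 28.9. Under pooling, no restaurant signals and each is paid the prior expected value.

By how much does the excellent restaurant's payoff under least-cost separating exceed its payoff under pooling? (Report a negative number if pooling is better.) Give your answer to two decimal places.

Least-cost separating signal: r* solves 28.9 = 75.5 − 9.9·r*, so r* = (75.5 − 28.9)/9.9 ≈ 4.7071.
Excellent type's separating payoff: 75.5 − 1.8 × r* = 75.5 − 1.8 × (75.5 − 28.9)/9.9 = 75.5 − 83.88/9.9 ≈ 67.0273.
Pooling payoff: 0.15 × 75.5 + 0.85 × 28.9 = 35.89.
Difference: 67.0273 − 35.89 = 31.1373, i.e. 31.14 to two decimal places.
The excellent type prefers to separate.

31.14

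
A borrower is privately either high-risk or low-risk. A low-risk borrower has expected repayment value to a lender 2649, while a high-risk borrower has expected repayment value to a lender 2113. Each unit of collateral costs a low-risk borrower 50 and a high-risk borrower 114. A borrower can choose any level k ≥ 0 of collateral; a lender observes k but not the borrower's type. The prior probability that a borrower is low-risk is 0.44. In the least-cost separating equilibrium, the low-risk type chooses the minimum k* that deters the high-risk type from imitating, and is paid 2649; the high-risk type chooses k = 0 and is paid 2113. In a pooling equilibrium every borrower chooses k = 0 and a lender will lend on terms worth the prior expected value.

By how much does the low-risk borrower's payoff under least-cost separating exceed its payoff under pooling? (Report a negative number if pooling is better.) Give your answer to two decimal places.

65.07

Least-cost separating signal: k* solves 2113 = 2649 − 114·k*, so k* = (2649 − 2113)/114 ≈ 4.7018.
Low-risk type's separating payoff: 2649 − 50 × k* = 2649 − 50 × (2649 − 2113)/114 = 2649 − 26800/114 ≈ 2413.9123.
Pooling payoff: 0.44 × 2649 + 0.56 × 2113 = 2348.84.
Difference: 2413.9123 − 2348.84 = 65.0723, i.e. 65.07 to two decimal places.
The low-risk type prefers to separate.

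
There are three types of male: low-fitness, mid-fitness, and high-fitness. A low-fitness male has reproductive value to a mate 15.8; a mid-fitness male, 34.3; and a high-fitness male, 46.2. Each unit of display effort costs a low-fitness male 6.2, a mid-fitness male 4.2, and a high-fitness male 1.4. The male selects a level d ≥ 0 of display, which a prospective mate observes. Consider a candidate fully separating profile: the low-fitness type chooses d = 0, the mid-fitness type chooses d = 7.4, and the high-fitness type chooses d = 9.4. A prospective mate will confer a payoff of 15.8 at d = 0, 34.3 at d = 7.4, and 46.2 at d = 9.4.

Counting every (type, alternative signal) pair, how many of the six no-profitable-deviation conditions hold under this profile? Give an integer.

4

High-fitness (own payoff 46.2 − 1.4×9.4 = 33.04): to d=0 gives 15.8 → no gain ✓; to d=7.4 gives 34.3 − 1.4×7.4 = 23.94 → no gain ✓.
Low-fitness (own payoff 15.8): to d=7.4 gives 34.3 − 6.2×7.4 = -11.58 → no gain ✓; to d=9.4 gives 46.2 − 6.2×9.4 = -12.08 → no gain ✓.
Mid-fitness (own payoff 34.3 − 4.2×7.4 = 3.22): to d=0 gives 15.8 → profitable ✗; to d=9.4 gives 46.2 − 4.2×9.4 = 6.72 → profitable ✗.
4 of the 6 constraints hold; not an equilibrium.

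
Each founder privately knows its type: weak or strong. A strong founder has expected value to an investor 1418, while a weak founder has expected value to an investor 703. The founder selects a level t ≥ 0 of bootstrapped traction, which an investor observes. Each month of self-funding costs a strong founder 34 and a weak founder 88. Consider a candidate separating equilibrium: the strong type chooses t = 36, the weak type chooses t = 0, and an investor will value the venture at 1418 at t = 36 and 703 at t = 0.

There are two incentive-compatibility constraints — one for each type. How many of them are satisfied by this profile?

Weak type: stay at 0 → 703; mimic → 1418 − 88 × 36 = -1750. IC holds (703 ≥ -1750).
Strong type: signal → 1418 − 34 × 36 = 194; deviate to 0 → 703. IC fails (194 < 703).
1 of 2 constraints hold, so this profile is not an equilibrium.

1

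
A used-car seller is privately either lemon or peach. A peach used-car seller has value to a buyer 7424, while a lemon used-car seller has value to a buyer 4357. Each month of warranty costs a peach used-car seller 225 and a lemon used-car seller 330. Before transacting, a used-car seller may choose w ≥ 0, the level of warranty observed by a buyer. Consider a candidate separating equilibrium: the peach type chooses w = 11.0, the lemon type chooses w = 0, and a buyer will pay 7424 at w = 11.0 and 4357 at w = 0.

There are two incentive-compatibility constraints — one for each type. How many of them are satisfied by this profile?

2

Peach type: signal → 7424 − 225 × 11.0 = 4949; deviate to 0 → 4357. IC holds (4949 ≥ 4357).
Lemon type: stay at 0 → 4357; mimic → 7424 − 330 × 11.0 = 3794. IC holds (4357 ≥ 3794).
2 of 2 constraints hold, so this is a separating equilibrium.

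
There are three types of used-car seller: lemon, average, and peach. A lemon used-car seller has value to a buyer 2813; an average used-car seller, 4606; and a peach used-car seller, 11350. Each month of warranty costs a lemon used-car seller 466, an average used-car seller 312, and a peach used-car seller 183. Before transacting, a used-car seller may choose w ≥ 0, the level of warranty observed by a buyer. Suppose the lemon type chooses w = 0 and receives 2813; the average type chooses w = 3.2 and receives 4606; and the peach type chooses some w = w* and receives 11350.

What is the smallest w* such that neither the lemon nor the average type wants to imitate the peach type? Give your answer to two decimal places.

24.82

Average type (on-path payoff 4606 − 312×3.2 = 3607.6) won't mimic when 3607.6 ≥ 11350 − 312·w*, i.e. w* ≥ 24.82.
Lemon type (on-path payoff 2813) won't mimic when 2813 ≥ 11350 − 466·w*, i.e. w* ≥ 18.32.
Both must hold, so w* = max(18.32, 24.82) = 24.82. The average type's constraint binds.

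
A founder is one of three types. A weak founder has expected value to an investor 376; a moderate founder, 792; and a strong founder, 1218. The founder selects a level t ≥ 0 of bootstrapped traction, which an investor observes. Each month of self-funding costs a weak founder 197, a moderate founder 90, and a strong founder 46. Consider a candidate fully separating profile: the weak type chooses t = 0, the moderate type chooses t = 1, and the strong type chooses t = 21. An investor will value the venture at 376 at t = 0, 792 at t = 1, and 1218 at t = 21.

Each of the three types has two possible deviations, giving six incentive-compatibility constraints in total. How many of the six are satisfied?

3

Weak (own payoff 376): to t=1 gives 792 − 197×1 = 595 → profitable ✗; to t=21 gives 1218 − 197×21 = -2919 → no gain ✓.
Moderate (own payoff 792 − 90×1 = 702): to t=0 gives 376 → no gain ✓; to t=21 gives 1218 − 90×21 = -672 → no gain ✓.
Strong (own payoff 1218 − 46×21 = 252): to t=0 gives 376 → profitable ✗; to t=1 gives 792 − 46×1 = 746 → profitable ✗.
3 of the 6 constraints hold; not an equilibrium.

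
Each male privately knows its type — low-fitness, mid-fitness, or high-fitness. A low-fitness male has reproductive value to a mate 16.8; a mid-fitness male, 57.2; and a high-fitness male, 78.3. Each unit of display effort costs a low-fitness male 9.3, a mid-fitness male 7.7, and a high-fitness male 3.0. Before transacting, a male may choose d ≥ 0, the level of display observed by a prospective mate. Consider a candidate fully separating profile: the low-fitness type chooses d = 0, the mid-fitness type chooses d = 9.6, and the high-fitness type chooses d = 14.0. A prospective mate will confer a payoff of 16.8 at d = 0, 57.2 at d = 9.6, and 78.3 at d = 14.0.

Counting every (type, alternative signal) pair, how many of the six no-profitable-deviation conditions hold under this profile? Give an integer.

5

Low-fitness (own payoff 16.8): to d=9.6 gives 57.2 − 9.3×9.6 = -32.08 → no gain ✓; to d=14.0 gives 78.3 − 9.3×14.0 = -51.9 → no gain ✓.
Mid-fitness (own payoff 57.2 − 7.7×9.6 = -16.72): to d=0 gives 16.8 → profitable ✗; to d=14.0 gives 78.3 − 7.7×14.0 = -29.5 → no gain ✓.
High-fitness (own payoff 78.3 − 3.0×14.0 = 36.3): to d=0 gives 16.8 → no gain ✓; to d=9.6 gives 57.2 − 3.0×9.6 = 28.4 → no gain ✓.
5 of the 6 constraints hold; not an equilibrium.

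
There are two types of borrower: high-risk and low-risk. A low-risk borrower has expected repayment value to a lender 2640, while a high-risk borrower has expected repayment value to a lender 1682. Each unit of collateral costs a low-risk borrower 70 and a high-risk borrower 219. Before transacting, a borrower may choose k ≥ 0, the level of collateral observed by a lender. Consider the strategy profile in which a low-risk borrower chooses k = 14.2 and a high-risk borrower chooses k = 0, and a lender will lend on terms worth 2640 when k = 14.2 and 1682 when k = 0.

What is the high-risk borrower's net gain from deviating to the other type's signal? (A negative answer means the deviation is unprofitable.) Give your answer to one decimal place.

-2151.8

Playing k = 0 the high-risk borrower receives 1682.
Deviating to k = 14.2 brings payment 2640 at cost 219 × 14.2 = 3109.8, netting -469.8.
Gain from deviating: -469.8 − 1682 = -2151.8.
The gain is negative, so the high-risk type's incentive-compatibility constraint is satisfied.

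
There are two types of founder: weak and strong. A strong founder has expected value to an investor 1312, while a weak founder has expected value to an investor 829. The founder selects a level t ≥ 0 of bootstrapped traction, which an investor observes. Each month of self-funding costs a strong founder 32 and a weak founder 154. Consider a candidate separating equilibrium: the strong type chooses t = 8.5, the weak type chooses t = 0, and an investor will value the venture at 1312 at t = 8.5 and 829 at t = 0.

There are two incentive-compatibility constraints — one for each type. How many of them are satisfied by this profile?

2

Strong type: signal → 1312 − 32 × 8.5 = 1040; deviate to 0 → 829. IC holds (1040 ≥ 829).
Weak type: stay at 0 → 829; mimic → 1312 − 154 × 8.5 = 3. IC holds (829 ≥ 3).
2 of 2 constraints hold, so this is a separating equilibrium.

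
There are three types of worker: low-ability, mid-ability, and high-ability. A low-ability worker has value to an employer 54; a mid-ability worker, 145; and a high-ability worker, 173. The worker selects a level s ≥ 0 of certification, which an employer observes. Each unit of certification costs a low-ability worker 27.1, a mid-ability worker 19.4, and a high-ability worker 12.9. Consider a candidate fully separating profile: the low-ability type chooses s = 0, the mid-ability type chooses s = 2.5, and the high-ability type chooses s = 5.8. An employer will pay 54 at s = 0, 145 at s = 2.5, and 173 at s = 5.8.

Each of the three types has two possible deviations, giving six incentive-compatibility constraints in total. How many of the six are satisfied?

Mid-ability (own payoff 145 − 19.4×2.5 = 96.5): to s=0 gives 54 → no gain ✓; to s=5.8 gives 173 − 19.4×5.8 = 60.48 → no gain ✓.
High-ability (own payoff 173 − 12.9×5.8 = 98.18): to s=0 gives 54 → no gain ✓; to s=2.5 gives 145 − 12.9×2.5 = 112.75 → profitable ✗.
Low-ability (own payoff 54): to s=2.5 gives 145 − 27.1×2.5 = 77.25 → profitable ✗; to s=5.8 gives 173 − 27.1×5.8 = 15.82 → no gain ✓.
4 of the 6 constraints hold; not an equilibrium.

4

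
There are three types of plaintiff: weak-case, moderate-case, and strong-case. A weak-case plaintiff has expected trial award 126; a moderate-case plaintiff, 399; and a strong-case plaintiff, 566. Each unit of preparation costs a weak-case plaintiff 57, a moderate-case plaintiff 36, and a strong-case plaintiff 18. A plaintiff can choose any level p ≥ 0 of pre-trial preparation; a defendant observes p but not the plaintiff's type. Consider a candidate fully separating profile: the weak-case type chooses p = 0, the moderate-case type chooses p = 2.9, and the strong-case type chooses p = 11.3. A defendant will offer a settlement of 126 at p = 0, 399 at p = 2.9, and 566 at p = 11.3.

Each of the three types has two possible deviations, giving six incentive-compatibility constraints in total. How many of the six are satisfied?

5

Weak-case (own payoff 126): to p=2.9 gives 399 − 57×2.9 = 233.7 → profitable ✗; to p=11.3 gives 566 − 57×11.3 = -78.1 → no gain ✓.
Moderate-case (own payoff 399 − 36×2.9 = 294.6): to p=0 gives 126 → no gain ✓; to p=11.3 gives 566 − 36×11.3 = 159.2 → no gain ✓.
Strong-case (own payoff 566 − 18×11.3 = 362.6): to p=0 gives 126 → no gain ✓; to p=2.9 gives 399 − 18×2.9 = 346.8 → no gain ✓.
5 of the 6 constraints hold; not an equilibrium.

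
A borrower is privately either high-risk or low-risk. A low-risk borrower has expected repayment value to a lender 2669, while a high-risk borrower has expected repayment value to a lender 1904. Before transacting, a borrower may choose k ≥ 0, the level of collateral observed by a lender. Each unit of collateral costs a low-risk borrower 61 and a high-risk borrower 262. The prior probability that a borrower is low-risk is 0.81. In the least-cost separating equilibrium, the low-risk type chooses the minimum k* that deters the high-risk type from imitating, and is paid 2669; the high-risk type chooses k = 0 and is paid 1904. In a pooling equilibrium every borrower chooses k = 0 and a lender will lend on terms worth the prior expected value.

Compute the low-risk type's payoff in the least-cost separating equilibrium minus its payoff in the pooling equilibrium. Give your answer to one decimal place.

Least-cost separating signal: k* solves 1904 = 2669 − 262·k*, so k* = (2669 − 1904)/262 ≈ 2.9198.
Low-risk type's separating payoff: 2669 − 61 × k* = 2669 − 61 × (2669 − 1904)/262 = 2669 − 46665/262 ≈ 2490.889.
Pooling payoff: 0.81 × 2669 + 0.19 × 1904 = 2523.65.
Difference: 2490.889 − 2523.65 = -32.761, i.e. -32.8 to one decimal place.
The low-risk type would prefer the pooling outcome.

-32.8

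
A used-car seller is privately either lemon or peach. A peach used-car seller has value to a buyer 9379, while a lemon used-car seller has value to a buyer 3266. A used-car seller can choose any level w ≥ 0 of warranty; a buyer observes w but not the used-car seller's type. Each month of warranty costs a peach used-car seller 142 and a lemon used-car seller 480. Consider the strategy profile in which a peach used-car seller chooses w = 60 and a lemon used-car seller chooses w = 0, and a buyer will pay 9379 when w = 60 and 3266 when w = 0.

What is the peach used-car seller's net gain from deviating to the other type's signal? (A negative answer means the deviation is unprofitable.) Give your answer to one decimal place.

2407.0

Playing w = 60 the peach used-car seller receives 9379 − 142 × 60 = 859.
Deviating to w = 0 yields 3266 instead.
Gain from deviating: 3266 − 859 = 2407.0.
The gain is positive, so the peach type's incentive-compatibility constraint is violated — this profile is not a separating equilibrium.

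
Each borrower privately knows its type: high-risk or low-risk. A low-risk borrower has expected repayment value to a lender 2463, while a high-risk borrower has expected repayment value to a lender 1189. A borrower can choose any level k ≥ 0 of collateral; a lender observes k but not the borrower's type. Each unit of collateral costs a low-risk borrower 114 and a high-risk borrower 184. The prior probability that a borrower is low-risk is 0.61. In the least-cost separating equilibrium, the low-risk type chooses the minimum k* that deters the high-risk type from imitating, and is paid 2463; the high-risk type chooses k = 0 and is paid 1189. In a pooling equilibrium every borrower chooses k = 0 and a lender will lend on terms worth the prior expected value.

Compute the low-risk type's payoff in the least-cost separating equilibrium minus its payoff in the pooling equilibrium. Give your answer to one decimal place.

Least-cost separating signal: k* solves 1189 = 2463 − 184·k*, so k* = (2463 − 1189)/184 ≈ 6.9239.
Low-risk type's separating payoff: 2463 − 114 × k* = 2463 − 114 × (2463 − 1189)/184 = 2463 − 145236/184 ≈ 1673.674.
Pooling payoff: 0.61 × 2463 + 0.39 × 1189 = 1966.14.
Difference: 1673.674 − 1966.14 = -292.466, i.e. -292.5 to one decimal place.
The low-risk type would prefer the pooling outcome.

-292.5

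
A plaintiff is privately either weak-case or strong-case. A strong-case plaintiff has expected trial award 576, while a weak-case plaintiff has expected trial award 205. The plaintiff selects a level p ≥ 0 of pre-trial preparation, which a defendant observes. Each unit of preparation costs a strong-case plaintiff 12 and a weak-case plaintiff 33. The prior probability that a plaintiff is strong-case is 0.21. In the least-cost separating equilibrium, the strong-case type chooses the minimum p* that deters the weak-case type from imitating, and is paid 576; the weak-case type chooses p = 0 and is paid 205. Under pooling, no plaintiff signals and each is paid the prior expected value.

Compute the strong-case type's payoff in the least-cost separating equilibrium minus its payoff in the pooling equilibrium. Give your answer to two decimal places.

158.18

Least-cost separating signal: p* solves 205 = 576 − 33·p*, so p* = (576 − 205)/33 ≈ 11.2424.
Strong-case type's separating payoff: 576 − 12 × p* = 576 − 12 × (576 − 205)/33 = 576 − 4452/33 ≈ 441.0909.
Pooling payoff: 0.21 × 576 + 0.79 × 205 = 282.91.
Difference: 441.0909 − 282.91 = 158.1809, i.e. 158.18 to two decimal places.
The strong-case type prefers to separate.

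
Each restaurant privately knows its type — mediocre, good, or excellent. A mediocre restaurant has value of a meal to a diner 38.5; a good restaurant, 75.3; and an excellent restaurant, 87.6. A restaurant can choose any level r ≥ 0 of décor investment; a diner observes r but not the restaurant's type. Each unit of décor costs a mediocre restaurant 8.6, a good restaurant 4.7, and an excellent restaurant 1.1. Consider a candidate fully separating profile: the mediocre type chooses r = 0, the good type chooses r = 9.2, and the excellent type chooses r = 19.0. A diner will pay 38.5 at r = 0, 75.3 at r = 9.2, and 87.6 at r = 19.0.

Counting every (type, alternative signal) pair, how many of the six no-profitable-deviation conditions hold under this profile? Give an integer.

Good (own payoff 75.3 − 4.7×9.2 = 32.06): to r=0 gives 38.5 → profitable ✗; to r=19.0 gives 87.6 − 4.7×19.0 = -1.7 → no gain ✓.
Excellent (own payoff 87.6 − 1.1×19.0 = 66.7): to r=0 gives 38.5 → no gain ✓; to r=9.2 gives 75.3 − 1.1×9.2 = 65.18 → no gain ✓.
Mediocre (own payoff 38.5): to r=9.2 gives 75.3 − 8.6×9.2 = -3.82 → no gain ✓; to r=19.0 gives 87.6 − 8.6×19.0 = -75.8 → no gain ✓.
5 of the 6 constraints hold; not an equilibrium.

5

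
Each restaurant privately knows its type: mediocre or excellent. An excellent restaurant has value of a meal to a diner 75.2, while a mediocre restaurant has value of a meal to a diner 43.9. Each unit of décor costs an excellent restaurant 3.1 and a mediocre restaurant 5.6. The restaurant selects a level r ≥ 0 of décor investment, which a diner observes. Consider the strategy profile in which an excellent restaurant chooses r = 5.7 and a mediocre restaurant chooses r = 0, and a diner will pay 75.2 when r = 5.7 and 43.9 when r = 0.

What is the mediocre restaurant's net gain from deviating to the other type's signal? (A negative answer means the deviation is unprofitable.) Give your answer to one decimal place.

Playing r = 0 the mediocre restaurant receives 43.9.
Deviating to r = 5.7 brings payment 75.2 at cost 5.6 × 5.7 = 31.92, netting 43.28.
Gain from deviating: 43.28 − 43.9 = -0.62, i.e. -0.6 to one decimal place.
The gain is negative, so the mediocre type's incentive-compatibility constraint is satisfied.

-0.6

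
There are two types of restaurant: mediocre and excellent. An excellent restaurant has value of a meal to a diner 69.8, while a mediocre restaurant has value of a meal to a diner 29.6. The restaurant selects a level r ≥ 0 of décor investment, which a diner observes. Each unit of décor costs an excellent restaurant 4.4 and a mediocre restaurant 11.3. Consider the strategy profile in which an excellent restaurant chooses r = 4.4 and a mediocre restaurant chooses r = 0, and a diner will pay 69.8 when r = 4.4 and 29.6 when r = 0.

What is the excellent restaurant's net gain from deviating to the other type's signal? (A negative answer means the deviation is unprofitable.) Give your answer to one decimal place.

Playing r = 4.4 the excellent restaurant receives 69.8 − 4.4 × 4.4 = 50.44.
Deviating to r = 0 yields 29.6 instead.
Gain from deviating: 29.6 − 50.44 = -20.84, i.e. -20.8 to one decimal place.
The gain is negative, so the excellent type's incentive-compatibility constraint is satisfied.

-20.8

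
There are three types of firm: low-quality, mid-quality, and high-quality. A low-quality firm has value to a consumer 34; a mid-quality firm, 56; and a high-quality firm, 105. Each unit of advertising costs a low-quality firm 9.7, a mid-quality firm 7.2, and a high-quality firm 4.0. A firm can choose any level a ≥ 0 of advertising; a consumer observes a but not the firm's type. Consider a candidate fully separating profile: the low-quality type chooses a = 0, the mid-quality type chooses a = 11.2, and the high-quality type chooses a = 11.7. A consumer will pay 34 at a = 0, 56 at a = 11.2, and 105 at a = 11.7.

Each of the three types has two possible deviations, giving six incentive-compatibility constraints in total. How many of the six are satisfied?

4

Mid-quality (own payoff 56 − 7.2×11.2 = -24.64): to a=0 gives 34 → profitable ✗; to a=11.7 gives 105 − 7.2×11.7 = 20.76 → profitable ✗.
High-quality (own payoff 105 − 4.0×11.7 = 58.2): to a=0 gives 34 → no gain ✓; to a=11.2 gives 56 − 4.0×11.2 = 11.2 → no gain ✓.
Low-quality (own payoff 34): to a=11.2 gives 56 − 9.7×11.2 = -52.64 → no gain ✓; to a=11.7 gives 105 − 9.7×11.7 = -8.49 → no gain ✓.
4 of the 6 constraints hold; not an equilibrium.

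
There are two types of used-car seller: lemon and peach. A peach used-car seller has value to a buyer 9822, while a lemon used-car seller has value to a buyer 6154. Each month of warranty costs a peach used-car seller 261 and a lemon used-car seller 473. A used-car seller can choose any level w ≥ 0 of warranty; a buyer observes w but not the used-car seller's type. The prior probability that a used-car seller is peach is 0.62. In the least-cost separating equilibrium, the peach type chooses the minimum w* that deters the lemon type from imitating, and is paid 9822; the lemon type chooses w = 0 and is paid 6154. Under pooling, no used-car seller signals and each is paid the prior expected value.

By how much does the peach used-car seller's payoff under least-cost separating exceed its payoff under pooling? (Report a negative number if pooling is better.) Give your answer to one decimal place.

Least-cost separating signal: w* solves 6154 = 9822 − 473·w*, so w* = (9822 − 6154)/473 ≈ 7.7548.
Peach type's separating payoff: 9822 − 261 × w* = 9822 − 261 × (9822 − 6154)/473 = 9822 − 957348/473 ≈ 7798.008.
Pooling payoff: 0.62 × 9822 + 0.38 × 6154 = 8428.16.
Difference: 7798.008 − 8428.16 = -630.152, i.e. -630.2 to one decimal place.
The peach type would prefer the pooling outcome.

-630.2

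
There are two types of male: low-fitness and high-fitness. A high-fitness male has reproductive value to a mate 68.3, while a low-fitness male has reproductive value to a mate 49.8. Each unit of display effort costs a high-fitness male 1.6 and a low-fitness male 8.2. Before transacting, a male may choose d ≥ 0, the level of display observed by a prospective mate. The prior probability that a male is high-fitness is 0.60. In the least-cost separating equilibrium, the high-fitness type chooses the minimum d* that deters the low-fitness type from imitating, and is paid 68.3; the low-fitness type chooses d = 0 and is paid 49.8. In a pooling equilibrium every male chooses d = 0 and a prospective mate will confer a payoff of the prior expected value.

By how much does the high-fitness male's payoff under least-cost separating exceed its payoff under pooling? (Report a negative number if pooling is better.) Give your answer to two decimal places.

Least-cost separating signal: d* solves 49.8 = 68.3 − 8.2·d*, so d* = (68.3 − 49.8)/8.2 ≈ 2.2561.
High-fitness type's separating payoff: 68.3 − 1.6 × d* = 68.3 − 1.6 × (68.3 − 49.8)/8.2 = 68.3 − 29.6/8.2 ≈ 64.6902.
Pooling payoff: 0.60 × 68.3 + 0.40 × 49.8 = 60.9.
Difference: 64.6902 − 60.9 = 3.7902, i.e. 3.79 to two decimal places.
The high-fitness type prefers to separate.

3.79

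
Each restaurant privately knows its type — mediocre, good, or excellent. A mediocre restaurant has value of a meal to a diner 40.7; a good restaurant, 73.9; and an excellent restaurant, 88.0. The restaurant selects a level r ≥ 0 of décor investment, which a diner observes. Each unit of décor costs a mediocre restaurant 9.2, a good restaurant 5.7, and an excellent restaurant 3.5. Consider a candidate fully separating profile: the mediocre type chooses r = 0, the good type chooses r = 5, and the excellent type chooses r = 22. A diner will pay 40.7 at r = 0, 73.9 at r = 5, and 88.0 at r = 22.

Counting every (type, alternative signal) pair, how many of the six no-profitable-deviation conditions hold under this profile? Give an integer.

4

Excellent (own payoff 88.0 − 3.5×22 = 11): to r=0 gives 40.7 → profitable ✗; to r=5 gives 73.9 − 3.5×5 = 56.4 → profitable ✗.
Mediocre (own payoff 40.7): to r=5 gives 73.9 − 9.2×5 = 27.9 → no gain ✓; to r=22 gives 88.0 − 9.2×22 = -114.4 → no gain ✓.
Good (own payoff 73.9 − 5.7×5 = 45.4): to r=0 gives 40.7 → no gain ✓; to r=22 gives 88.0 − 5.7×22 = -37.4 → no gain ✓.
4 of the 6 constraints hold; not an equilibrium.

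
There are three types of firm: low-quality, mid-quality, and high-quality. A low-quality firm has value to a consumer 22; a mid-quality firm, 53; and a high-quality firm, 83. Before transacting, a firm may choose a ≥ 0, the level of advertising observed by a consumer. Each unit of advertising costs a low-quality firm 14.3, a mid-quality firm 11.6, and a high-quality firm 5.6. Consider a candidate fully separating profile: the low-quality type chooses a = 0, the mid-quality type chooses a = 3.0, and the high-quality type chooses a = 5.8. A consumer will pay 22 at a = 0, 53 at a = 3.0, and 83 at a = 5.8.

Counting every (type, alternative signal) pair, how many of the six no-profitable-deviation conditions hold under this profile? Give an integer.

Mid-quality (own payoff 53 − 11.6×3.0 = 18.2): to a=0 gives 22 → profitable ✗; to a=5.8 gives 83 − 11.6×5.8 = 15.72 → no gain ✓.
High-quality (own payoff 83 − 5.6×5.8 = 50.52): to a=0 gives 22 → no gain ✓; to a=3.0 gives 53 − 5.6×3.0 = 36.2 → no gain ✓.
Low-quality (own payoff 22): to a=3.0 gives 53 − 14.3×3.0 = 10.1 → no gain ✓; to a=5.8 gives 83 − 14.3×5.8 = 0.06 → no gain ✓.
5 of the 6 constraints hold; not an equilibrium.

5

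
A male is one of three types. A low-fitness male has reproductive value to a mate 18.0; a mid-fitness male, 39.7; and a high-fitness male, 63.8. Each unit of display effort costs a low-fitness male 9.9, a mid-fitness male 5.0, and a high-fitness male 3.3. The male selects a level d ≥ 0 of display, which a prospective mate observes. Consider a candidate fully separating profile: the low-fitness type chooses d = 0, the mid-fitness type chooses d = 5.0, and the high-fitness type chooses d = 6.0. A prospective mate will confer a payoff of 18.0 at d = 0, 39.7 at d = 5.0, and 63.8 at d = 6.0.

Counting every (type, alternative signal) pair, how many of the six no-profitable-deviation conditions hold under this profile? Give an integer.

High-fitness (own payoff 63.8 − 3.3×6.0 = 44): to d=0 gives 18.0 → no gain ✓; to d=5.0 gives 39.7 − 3.3×5.0 = 23.2 → no gain ✓.
Low-fitness (own payoff 18.0): to d=5.0 gives 39.7 − 9.9×5.0 = -9.8 → no gain ✓; to d=6.0 gives 63.8 − 9.9×6.0 = 4.4 → no gain ✓.
Mid-fitness (own payoff 39.7 − 5.0×5.0 = 14.7): to d=0 gives 18.0 → profitable ✗; to d=6.0 gives 63.8 − 5.0×6.0 = 33.8 → profitable ✗.
4 of the 6 constraints hold; not an equilibrium.

4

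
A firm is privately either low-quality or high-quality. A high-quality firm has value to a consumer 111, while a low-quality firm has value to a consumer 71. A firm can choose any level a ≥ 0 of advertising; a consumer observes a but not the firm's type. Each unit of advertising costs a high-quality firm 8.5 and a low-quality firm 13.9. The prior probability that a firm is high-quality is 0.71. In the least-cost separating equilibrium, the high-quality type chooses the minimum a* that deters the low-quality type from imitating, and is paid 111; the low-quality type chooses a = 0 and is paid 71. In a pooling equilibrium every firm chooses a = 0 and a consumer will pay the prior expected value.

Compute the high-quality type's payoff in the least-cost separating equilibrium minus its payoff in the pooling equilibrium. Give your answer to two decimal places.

-12.86

Least-cost separating signal: a* solves 71 = 111 − 13.9·a*, so a* = (111 − 71)/13.9 ≈ 2.8777.
High-quality type's separating payoff: 111 − 8.5 × a* = 111 − 8.5 × (111 − 71)/13.9 = 111 − 340/13.9 ≈ 86.5396.
Pooling payoff: 0.71 × 111 + 0.29 × 71 = 99.4.
Difference: 86.5396 − 99.4 = -12.8604, i.e. -12.86 to two decimal places.
The high-quality type would prefer the pooling outcome.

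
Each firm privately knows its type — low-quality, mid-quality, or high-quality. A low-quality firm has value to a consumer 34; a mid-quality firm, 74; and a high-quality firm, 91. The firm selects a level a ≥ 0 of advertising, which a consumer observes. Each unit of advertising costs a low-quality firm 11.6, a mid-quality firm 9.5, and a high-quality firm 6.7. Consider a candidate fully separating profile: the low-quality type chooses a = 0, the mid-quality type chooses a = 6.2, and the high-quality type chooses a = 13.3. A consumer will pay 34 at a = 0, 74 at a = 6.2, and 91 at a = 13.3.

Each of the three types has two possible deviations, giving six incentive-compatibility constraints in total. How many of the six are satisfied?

3

Low-quality (own payoff 34): to a=6.2 gives 74 − 11.6×6.2 = 2.08 → no gain ✓; to a=13.3 gives 91 − 11.6×13.3 = -63.28 → no gain ✓.
High-quality (own payoff 91 − 6.7×13.3 = 1.89): to a=0 gives 34 → profitable ✗; to a=6.2 gives 74 − 6.7×6.2 = 32.46 → profitable ✗.
Mid-quality (own payoff 74 − 9.5×6.2 = 15.1): to a=0 gives 34 → profitable ✗; to a=13.3 gives 91 − 9.5×13.3 = -35.35 → no gain ✓.
3 of the 6 constraints hold; not an equilibrium.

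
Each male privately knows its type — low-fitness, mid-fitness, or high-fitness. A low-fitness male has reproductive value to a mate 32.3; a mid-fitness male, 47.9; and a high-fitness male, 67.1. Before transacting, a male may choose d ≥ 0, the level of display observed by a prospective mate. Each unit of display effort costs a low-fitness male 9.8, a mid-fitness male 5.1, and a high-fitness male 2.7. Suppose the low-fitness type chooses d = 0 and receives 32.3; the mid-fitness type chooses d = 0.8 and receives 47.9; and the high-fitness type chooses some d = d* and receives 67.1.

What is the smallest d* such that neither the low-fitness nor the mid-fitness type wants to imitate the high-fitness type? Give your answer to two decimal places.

4.56

Low-fitness type (on-path payoff 32.3) won't mimic when 32.3 ≥ 67.1 − 9.8·d*, i.e. d* ≥ 3.55.
Mid-fitness type (on-path payoff 47.9 − 5.1×0.8 = 43.82) won't mimic when 43.82 ≥ 67.1 − 5.1·d*, i.e. d* ≥ 4.56.
Both must hold, so d* = max(3.55, 4.56) = 4.56. The mid-fitness type's constraint binds.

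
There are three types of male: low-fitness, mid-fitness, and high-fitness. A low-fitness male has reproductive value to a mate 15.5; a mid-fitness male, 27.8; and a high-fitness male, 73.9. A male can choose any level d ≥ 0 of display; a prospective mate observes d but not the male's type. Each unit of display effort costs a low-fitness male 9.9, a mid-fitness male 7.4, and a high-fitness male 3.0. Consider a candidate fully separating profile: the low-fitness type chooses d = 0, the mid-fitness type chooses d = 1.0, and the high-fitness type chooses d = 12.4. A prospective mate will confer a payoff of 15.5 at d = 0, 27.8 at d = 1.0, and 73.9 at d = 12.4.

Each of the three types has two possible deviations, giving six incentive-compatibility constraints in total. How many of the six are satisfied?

5

Mid-fitness (own payoff 27.8 − 7.4×1.0 = 20.4): to d=0 gives 15.5 → no gain ✓; to d=12.4 gives 73.9 − 7.4×12.4 = -17.86 → no gain ✓.
Low-fitness (own payoff 15.5): to d=1.0 gives 27.8 − 9.9×1.0 = 17.9 → profitable ✗; to d=12.4 gives 73.9 − 9.9×12.4 = -48.86 → no gain ✓.
High-fitness (own payoff 73.9 − 3.0×12.4 = 36.7): to d=0 gives 15.5 → no gain ✓; to d=1.0 gives 27.8 − 3.0×1.0 = 24.8 → no gain ✓.
5 of the 6 constraints hold; not an equilibrium.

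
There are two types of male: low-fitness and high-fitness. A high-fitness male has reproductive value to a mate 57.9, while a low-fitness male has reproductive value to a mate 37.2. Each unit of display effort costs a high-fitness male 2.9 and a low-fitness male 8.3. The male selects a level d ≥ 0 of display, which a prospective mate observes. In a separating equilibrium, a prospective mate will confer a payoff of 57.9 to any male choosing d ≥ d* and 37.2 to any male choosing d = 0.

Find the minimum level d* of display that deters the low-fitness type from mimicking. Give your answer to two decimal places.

A low-fitness male choosing d = 0 receives 37.2.
Imitating at d* instead would pay 57.9 at cost 8.3·d*, netting 57.9 − 8.3·d*.
Indifference: 37.2 = 57.9 − 8.3·d*, so d* = (57.9 − 37.2) / 8.3 ≈ 2.49.
At d* the low-fitness type's incentive constraint just binds; the high-fitness type strictly prefers d* since its per-unit cost is lower.

2.49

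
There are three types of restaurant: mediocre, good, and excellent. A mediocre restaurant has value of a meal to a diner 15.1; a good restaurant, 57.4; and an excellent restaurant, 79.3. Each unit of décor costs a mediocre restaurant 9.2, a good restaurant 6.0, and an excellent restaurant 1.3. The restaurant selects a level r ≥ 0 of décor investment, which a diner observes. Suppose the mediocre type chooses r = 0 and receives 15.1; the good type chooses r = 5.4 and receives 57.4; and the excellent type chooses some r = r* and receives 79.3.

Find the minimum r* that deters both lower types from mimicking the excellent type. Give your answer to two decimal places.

9.05

Mediocre type (on-path payoff 15.1) won't mimic when 15.1 ≥ 79.3 − 9.2·r*, i.e. r* ≥ 6.98.
Good type (on-path payoff 57.4 − 6.0×5.4 = 25) won't mimic when 25 ≥ 79.3 − 6.0·r*, i.e. r* ≥ 9.05.
Both must hold, so r* = max(6.98, 9.05) = 9.05. The good type's constraint binds.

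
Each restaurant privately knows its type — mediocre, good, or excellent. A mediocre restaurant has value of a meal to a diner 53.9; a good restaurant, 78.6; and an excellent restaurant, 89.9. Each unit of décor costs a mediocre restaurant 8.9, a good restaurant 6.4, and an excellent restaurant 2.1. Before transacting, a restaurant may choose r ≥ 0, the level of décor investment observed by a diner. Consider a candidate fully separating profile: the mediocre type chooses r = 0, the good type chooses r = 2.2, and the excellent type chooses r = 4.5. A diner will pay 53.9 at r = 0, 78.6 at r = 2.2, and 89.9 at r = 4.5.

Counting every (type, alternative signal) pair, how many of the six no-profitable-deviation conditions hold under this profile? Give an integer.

Good (own payoff 78.6 − 6.4×2.2 = 64.52): to r=0 gives 53.9 → no gain ✓; to r=4.5 gives 89.9 − 6.4×4.5 = 61.1 → no gain ✓.
Excellent (own payoff 89.9 − 2.1×4.5 = 80.45): to r=0 gives 53.9 → no gain ✓; to r=2.2 gives 78.6 − 2.1×2.2 = 73.98 → no gain ✓.
Mediocre (own payoff 53.9): to r=2.2 gives 78.6 − 8.9×2.2 = 59.02 → profitable ✗; to r=4.5 gives 89.9 − 8.9×4.5 = 49.85 → no gain ✓.
5 of the 6 constraints hold; not an equilibrium.

5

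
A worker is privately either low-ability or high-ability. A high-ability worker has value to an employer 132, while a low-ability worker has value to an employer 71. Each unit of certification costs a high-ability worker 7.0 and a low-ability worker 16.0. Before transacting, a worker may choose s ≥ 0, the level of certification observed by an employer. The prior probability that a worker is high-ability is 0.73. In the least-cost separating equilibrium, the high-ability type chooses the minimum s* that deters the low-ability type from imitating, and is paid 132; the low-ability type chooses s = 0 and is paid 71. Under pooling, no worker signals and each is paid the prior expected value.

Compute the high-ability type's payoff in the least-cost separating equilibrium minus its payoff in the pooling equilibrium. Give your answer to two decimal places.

-10.22

Least-cost separating signal: s* solves 71 = 132 − 16.0·s*, so s* = (132 − 71)/16.0 = 3.8125.
High-ability type's separating payoff: 132 − 7.0 × s* = 132 − 7.0 × (132 − 71)/16.0 = 132 − 427/16.0 = 105.3125.
Pooling payoff: 0.73 × 132 + 0.27 × 71 = 115.53.
Difference: 105.3125 − 115.53 = -10.2175, i.e. -10.22 to two decimal places.
The high-ability type would prefer the pooling outcome.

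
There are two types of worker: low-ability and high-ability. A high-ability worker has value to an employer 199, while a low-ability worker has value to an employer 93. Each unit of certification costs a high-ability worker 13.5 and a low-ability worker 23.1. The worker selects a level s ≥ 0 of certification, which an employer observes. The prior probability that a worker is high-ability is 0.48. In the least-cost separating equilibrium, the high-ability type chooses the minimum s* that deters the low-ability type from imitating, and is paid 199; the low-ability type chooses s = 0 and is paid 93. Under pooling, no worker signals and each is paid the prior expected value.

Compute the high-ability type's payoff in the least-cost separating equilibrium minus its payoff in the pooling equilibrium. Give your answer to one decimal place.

-6.8

Least-cost separating signal: s* solves 93 = 199 − 23.1·s*, so s* = (199 − 93)/23.1 ≈ 4.5887.
High-ability type's separating payoff: 199 − 13.5 × s* = 199 − 13.5 × (199 − 93)/23.1 = 199 − 1431/23.1 ≈ 137.052.
Pooling payoff: 0.48 × 199 + 0.52 × 93 = 143.88.
Difference: 137.052 − 143.88 = -6.828, i.e. -6.8 to one decimal place.
The high-ability type would prefer the pooling outcome.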